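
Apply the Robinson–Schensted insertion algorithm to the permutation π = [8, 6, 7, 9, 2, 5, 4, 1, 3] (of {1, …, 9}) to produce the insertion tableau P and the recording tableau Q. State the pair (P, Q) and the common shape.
P = [1, 3, 9] / [2, 4] / [5, 7] / [6] / [8];  Q = [1, 3, 4] / [2, 6] / [5, 9] / [7] / [8];  common shape = (3, 2, 2, 1, 1)

Row-insert the values π_1, π_2, … into P one at a time, bumping the leftmost entry strictly greater than the inserted value down to the next row. The recording tableau Q records, in position (i, j), the step at which that cell was added to P.
  Insert 8 (step 1): P = [8];  Q = [1]
  Insert 6 (step 2): P = [6] / [8];  Q = [1] / [2]
  Insert 7 (step 3): P = [6, 7] / [8];  Q = [1, 3] / [2]
  Insert 9 (step 4): P = [6, 7, 9] / [8];  Q = [1, 3, 4] / [2]
  Insert 2 (step 5): P = [2, 7, 9] / [6] / [8];  Q = [1, 3, 4] / [2] / [5]
  Insert 5 (step 6): P = [2, 5, 9] / [6, 7] / [8];  Q = [1, 3, 4] / [2, 6] / [5]
  Insert 4 (step 7): P = [2, 4, 9] / [5, 7] / [6] / [8];  Q = [1, 3, 4] / [2, 6] / [5] / [7]
  Insert 1 (step 8): P = [1, 4, 9] / [2, 7] / [5] / [6] / [8];  Q = [1, 3, 4] / [2, 6] / [5] / [7] / [8]
  Insert 3 (step 9): P = [1, 3, 9] / [2, 4] / [5, 7] / [6] / [8];  Q = [1, 3, 4] / [2, 6] / [5, 9] / [7] / [8]
Final shape: (3, 2, 2, 1, 1).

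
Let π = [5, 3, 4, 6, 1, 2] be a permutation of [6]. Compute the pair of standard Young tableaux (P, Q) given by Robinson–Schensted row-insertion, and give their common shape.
P = [1, 2, 6] / [3, 4] / [5];  Q = [1, 3, 4] / [2, 6] / [5];  common shape = (3, 2, 1)

Row-insert the values π_1, π_2, … into P one at a time, bumping the leftmost entry strictly greater than the inserted value down to the next row. The recording tableau Q records, in position (i, j), the step at which that cell was added to P.
  Insert 5 (step 1): P = [5];  Q = [1]
  Insert 3 (step 2): P = [3] / [5];  Q = [1] / [2]
  Insert 4 (step 3): P = [3, 4] / [5];  Q = [1, 3] / [2]
  Insert 6 (step 4): P = [3, 4, 6] / [5];  Q = [1, 3, 4] / [2]
  Insert 1 (step 5): P = [1, 4, 6] / [3] / [5];  Q = [1, 3, 4] / [2] / [5]
  Insert 2 (step 6): P = [1, 2, 6] / [3, 4] / [5];  Q = [1, 3, 4] / [2, 6] / [5]
Final shape: (3, 2, 1).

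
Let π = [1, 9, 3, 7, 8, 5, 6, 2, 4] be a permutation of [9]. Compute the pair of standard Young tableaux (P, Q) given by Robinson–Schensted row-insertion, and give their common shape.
P = [1, 2, 4, 6] / [3, 5] / [7, 8] / [9];  Q = [1, 2, 4, 5] / [3, 7] / [6, 9] / [8];  common shape = (4, 2, 2, 1)

Row-insert the values π_1, π_2, … into P one at a time, bumping the leftmost entry strictly greater than the inserted value down to the next row. The recording tableau Q records, in position (i, j), the step at which that cell was added to P.
  Insert 1 (step 1): P = [1];  Q = [1]
  Insert 9 (step 2): P = [1, 9];  Q = [1, 2]
  Insert 3 (step 3): P = [1, 3] / [9];  Q = [1, 2] / [3]
  Insert 7 (step 4): P = [1, 3, 7] / [9];  Q = [1, 2, 4] / [3]
  Insert 8 (step 5): P = [1, 3, 7, 8] / [9];  Q = [1, 2, 4, 5] / [3]
  Insert 5 (step 6): P = [1, 3, 5, 8] / [7] / [9];  Q = [1, 2, 4, 5] / [3] / [6]
  Insert 6 (step 7): P = [1, 3, 5, 6] / [7, 8] / [9];  Q = [1, 2, 4, 5] / [3, 7] / [6]
  Insert 2 (step 8): P = [1, 2, 5, 6] / [3, 8] / [7] / [9];  Q = [1, 2, 4, 5] / [3, 7] / [6] / [8]
  Insert 4 (step 9): P = [1, 2, 4, 6] / [3, 5] / [7, 8] / [9];  Q = [1, 2, 4, 5] / [3, 7] / [6, 9] / [8]
Final shape: (4, 2, 2, 1).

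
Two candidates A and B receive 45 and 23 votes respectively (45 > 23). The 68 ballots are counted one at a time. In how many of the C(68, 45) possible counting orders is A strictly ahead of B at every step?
Strict-lead orderings = 259456994787550560

Total orderings of the 68 votes with 45 for A: C(68, 45) = 801957983888792640. By the Bertrand ballot formula (Cycle Lemma / reflection principle), the number of orderings in which A is strictly ahead of B throughout is (p − q)/(p + q) · C(p + q, p) = (45 − 23)/(45 + 23) · 801957983888792640 = 259456994787550560.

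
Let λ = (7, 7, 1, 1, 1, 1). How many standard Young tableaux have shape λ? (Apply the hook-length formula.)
# SYT of shape (7, 7, 1, 1, 1, 1) = 556920

Hook-length formula: f^λ = n! / Π hook(c), product over all cells c of the Young diagram. For λ = (7, 7, 1, 1, 1, 1), n = 18 boxes. Hook lengths by row (left-to-right, top-to-bottom): [12, 7, 6, 5, 4, 3, 2]; [11, 6, 5, 4, 3, 2, 1]; [4]; [3]; [2]; [1]. Product of hooks = 11496038400. So f^λ = 18! / 11496038400 = 6402373705728000 / 11496038400 = 556920.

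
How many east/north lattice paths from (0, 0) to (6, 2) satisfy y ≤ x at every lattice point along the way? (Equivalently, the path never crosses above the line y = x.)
Number of paths = 20

By the reflection principle (André's argument), the number of monotone paths to (6, 2) with n ≤ m that never go above y = x is C(8, 6) − C(8, 7) = 28 − 8 = 20.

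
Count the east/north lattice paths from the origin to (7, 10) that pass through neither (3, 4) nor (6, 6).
Number of paths = 9228

Inclusion–exclusion. Total paths: C(17, 7) = 19448. Through P₁: C(7, 3)·C(10, 4) = 7350. Through P₂: C(12, 6)·C(5, 1) = 4620. Since P₁ is strictly southwest of P₂, a monotone path through both must visit P₁ then P₂; paths through both = C(7, 3)·C(5, 3)·C(5, 1) = 1750. Avoid both = 19448 − 7350 − 4620 + 1750 = 9228.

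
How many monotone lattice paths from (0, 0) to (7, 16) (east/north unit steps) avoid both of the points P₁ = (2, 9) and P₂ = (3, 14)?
Number of paths = 196347

Inclusion–exclusion. Total paths: C(23, 7) = 245157. Through P₁: C(11, 2)·C(12, 5) = 43560. Through P₂: C(17, 3)·C(6, 4) = 10200. Since P₁ is strictly southwest of P₂, a monotone path through both must visit P₁ then P₂; paths through both = C(11, 2)·C(6, 1)·C(6, 4) = 4950. Avoid both = 245157 − 43560 − 10200 + 4950 = 196347.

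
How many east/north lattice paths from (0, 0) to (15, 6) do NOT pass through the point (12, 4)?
Number of paths = 36064

Total paths from (0, 0) to (15, 6): C(21, 15) = 54264. Paths through (12, 4): (paths (0, 0) → (12, 4)) × (paths (12, 4) → (15, 6)) = C(16, 12) · C(5, 3) = 1820 · 10 = 18200. Avoidance count = 54264 − 18200 = 36064.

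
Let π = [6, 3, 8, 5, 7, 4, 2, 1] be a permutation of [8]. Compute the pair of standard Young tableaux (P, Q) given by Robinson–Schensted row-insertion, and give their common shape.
P = [1, 4, 7] / [2, 8] / [3] / [5] / [6];  Q = [1, 3, 5] / [2, 4] / [6] / [7] / [8];  common shape = (3, 2, 1, 1, 1)

Row-insert the values π_1, π_2, … into P one at a time, bumping the leftmost entry strictly greater than the inserted value down to the next row. The recording tableau Q records, in position (i, j), the step at which that cell was added to P.
  Insert 6 (step 1): P = [6];  Q = [1]
  Insert 3 (step 2): P = [3] / [6];  Q = [1] / [2]
  Insert 8 (step 3): P = [3, 8] / [6];  Q = [1, 3] / [2]
  Insert 5 (step 4): P = [3, 5] / [6, 8];  Q = [1, 3] / [2, 4]
  Insert 7 (step 5): P = [3, 5, 7] / [6, 8];  Q = [1, 3, 5] / [2, 4]
  Insert 4 (step 6): P = [3, 4, 7] / [5, 8] / [6];  Q = [1, 3, 5] / [2, 4] / [6]
  Insert 2 (step 7): P = [2, 4, 7] / [3, 8] / [5] / [6];  Q = [1, 3, 5] / [2, 4] / [6] / [7]
  Insert 1 (step 8): P = [1, 4, 7] / [2, 8] / [3] / [5] / [6];  Q = [1, 3, 5] / [2, 4] / [6] / [7] / [8]
Final shape: (3, 2, 1, 1, 1).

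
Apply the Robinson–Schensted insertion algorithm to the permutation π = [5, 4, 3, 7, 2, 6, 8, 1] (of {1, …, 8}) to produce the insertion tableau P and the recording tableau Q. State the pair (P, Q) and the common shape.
P = [1, 6, 8] / [2, 7] / [3] / [4] / [5];  Q = [1, 4, 7] / [2, 6] / [3] / [5] / [8];  common shape = (3, 2, 1, 1, 1)

Row-insert the values π_1, π_2, … into P one at a time, bumping the leftmost entry strictly greater than the inserted value down to the next row. The recording tableau Q records, in position (i, j), the step at which that cell was added to P.
  Insert 5 (step 1): P = [5];  Q = [1]
  Insert 4 (step 2): P = [4] / [5];  Q = [1] / [2]
  Insert 3 (step 3): P = [3] / [4] / [5];  Q = [1] / [2] / [3]
  Insert 7 (step 4): P = [3, 7] / [4] / [5];  Q = [1, 4] / [2] / [3]
  Insert 2 (step 5): P = [2, 7] / [3] / [4] / [5];  Q = [1, 4] / [2] / [3] / [5]
  Insert 6 (step 6): P = [2, 6] / [3, 7] / [4] / [5];  Q = [1, 4] / [2, 6] / [3] / [5]
  Insert 8 (step 7): P = [2, 6, 8] / [3, 7] / [4] / [5];  Q = [1, 4, 7] / [2, 6] / [3] / [5]
  Insert 1 (step 8): P = [1, 6, 8] / [2, 7] / [3] / [4] / [5];  Q = [1, 4, 7] / [2, 6] / [3] / [5] / [8]
Final shape: (3, 2, 1, 1, 1).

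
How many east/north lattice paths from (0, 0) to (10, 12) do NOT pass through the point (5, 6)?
Number of paths = 433202

Total paths from (0, 0) to (10, 12): C(22, 10) = 646646. Paths through (5, 6): (paths (0, 0) → (5, 6)) × (paths (5, 6) → (10, 12)) = C(11, 5) · C(11, 5) = 462 · 462 = 213444. Avoidance count = 646646 − 213444 = 433202.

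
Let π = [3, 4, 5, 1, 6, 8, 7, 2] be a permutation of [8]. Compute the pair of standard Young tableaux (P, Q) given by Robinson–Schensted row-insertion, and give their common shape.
P = [1, 2, 5, 6, 7] / [3, 4] / [8];  Q = [1, 2, 3, 5, 6] / [4, 7] / [8];  common shape = (5, 2, 1)

Row-insert the values π_1, π_2, … into P one at a time, bumping the leftmost entry strictly greater than the inserted value down to the next row. The recording tableau Q records, in position (i, j), the step at which that cell was added to P.
  Insert 3 (step 1): P = [3];  Q = [1]
  Insert 4 (step 2): P = [3, 4];  Q = [1, 2]
  Insert 5 (step 3): P = [3, 4, 5];  Q = [1, 2, 3]
  Insert 1 (step 4): P = [1, 4, 5] / [3];  Q = [1, 2, 3] / [4]
  Insert 6 (step 5): P = [1, 4, 5, 6] / [3];  Q = [1, 2, 3, 5] / [4]
  Insert 8 (step 6): P = [1, 4, 5, 6, 8] / [3];  Q = [1, 2, 3, 5, 6] / [4]
  Insert 7 (step 7): P = [1, 4, 5, 6, 7] / [3, 8];  Q = [1, 2, 3, 5, 6] / [4, 7]
  Insert 2 (step 8): P = [1, 2, 5, 6, 7] / [3, 4] / [8];  Q = [1, 2, 3, 5, 6] / [4, 7] / [8]
Final shape: (5, 2, 1).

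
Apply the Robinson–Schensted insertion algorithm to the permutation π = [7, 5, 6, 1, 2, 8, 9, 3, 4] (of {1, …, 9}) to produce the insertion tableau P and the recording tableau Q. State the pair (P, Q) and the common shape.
P = [1, 2, 3, 4] / [5, 6, 8, 9] / [7];  Q = [1, 3, 6, 7] / [2, 5, 8, 9] / [4];  common shape = (4, 4, 1)

Row-insert the values π_1, π_2, … into P one at a time, bumping the leftmost entry strictly greater than the inserted value down to the next row. The recording tableau Q records, in position (i, j), the step at which that cell was added to P.
  Insert 7 (step 1): P = [7];  Q = [1]
  Insert 5 (step 2): P = [5] / [7];  Q = [1] / [2]
  Insert 6 (step 3): P = [5, 6] / [7];  Q = [1, 3] / [2]
  Insert 1 (step 4): P = [1, 6] / [5] / [7];  Q = [1, 3] / [2] / [4]
  Insert 2 (step 5): P = [1, 2] / [5, 6] / [7];  Q = [1, 3] / [2, 5] / [4]
  Insert 8 (step 6): P = [1, 2, 8] / [5, 6] / [7];  Q = [1, 3, 6] / [2, 5] / [4]
  Insert 9 (step 7): P = [1, 2, 8, 9] / [5, 6] / [7];  Q = [1, 3, 6, 7] / [2, 5] / [4]
  Insert 3 (step 8): P = [1, 2, 3, 9] / [5, 6, 8] / [7];  Q = [1, 3, 6, 7] / [2, 5, 8] / [4]
  Insert 4 (step 9): P = [1, 2, 3, 4] / [5, 6, 8, 9] / [7];  Q = [1, 3, 6, 7] / [2, 5, 8, 9] / [4]
Final shape: (4, 4, 1).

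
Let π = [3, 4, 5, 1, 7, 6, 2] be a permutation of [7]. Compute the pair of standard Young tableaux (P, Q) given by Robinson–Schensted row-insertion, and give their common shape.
P = [1, 2, 5, 6] / [3, 4] / [7];  Q = [1, 2, 3, 5] / [4, 6] / [7];  common shape = (4, 2, 1)

Row-insert the values π_1, π_2, … into P one at a time, bumping the leftmost entry strictly greater than the inserted value down to the next row. The recording tableau Q records, in position (i, j), the step at which that cell was added to P.
  Insert 3 (step 1): P = [3];  Q = [1]
  Insert 4 (step 2): P = [3, 4];  Q = [1, 2]
  Insert 5 (step 3): P = [3, 4, 5];  Q = [1, 2, 3]
  Insert 1 (step 4): P = [1, 4, 5] / [3];  Q = [1, 2, 3] / [4]
  Insert 7 (step 5): P = [1, 4, 5, 7] / [3];  Q = [1, 2, 3, 5] / [4]
  Insert 6 (step 6): P = [1, 4, 5, 6] / [3, 7];  Q = [1, 2, 3, 5] / [4, 6]
  Insert 2 (step 7): P = [1, 2, 5, 6] / [3, 4] / [7];  Q = [1, 2, 3, 5] / [4, 6] / [7]
Final shape: (4, 2, 1).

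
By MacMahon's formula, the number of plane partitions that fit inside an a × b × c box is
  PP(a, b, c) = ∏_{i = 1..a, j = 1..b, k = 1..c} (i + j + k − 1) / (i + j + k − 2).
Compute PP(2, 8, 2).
PP(2, 8, 2) = 825

Evaluate the triple product over i = 1..2, j = 1..8, k = 1..2. The factors are (2/1) · (3/2) · (3/2) · (4/3) · (4/3) · (5/4) · (5/4) · (6/5) · … (32 factors total). The numerators and denominators telescope so the product is an integer; carrying out the multiplication exactly gives PP(2, 8, 2) = 825.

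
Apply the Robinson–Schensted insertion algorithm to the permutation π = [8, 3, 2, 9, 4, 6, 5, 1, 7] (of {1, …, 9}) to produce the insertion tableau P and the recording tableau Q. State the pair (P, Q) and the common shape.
P = [1, 4, 5, 7] / [2, 6] / [3, 9] / [8];  Q = [1, 4, 6, 9] / [2, 5] / [3, 7] / [8];  common shape = (4, 2, 2, 1)

Row-insert the values π_1, π_2, … into P one at a time, bumping the leftmost entry strictly greater than the inserted value down to the next row. The recording tableau Q records, in position (i, j), the step at which that cell was added to P.
  Insert 8 (step 1): P = [8];  Q = [1]
  Insert 3 (step 2): P = [3] / [8];  Q = [1] / [2]
  Insert 2 (step 3): P = [2] / [3] / [8];  Q = [1] / [2] / [3]
  Insert 9 (step 4): P = [2, 9] / [3] / [8];  Q = [1, 4] / [2] / [3]
  Insert 4 (step 5): P = [2, 4] / [3, 9] / [8];  Q = [1, 4] / [2, 5] / [3]
  Insert 6 (step 6): P = [2, 4, 6] / [3, 9] / [8];  Q = [1, 4, 6] / [2, 5] / [3]
  Insert 5 (step 7): P = [2, 4, 5] / [3, 6] / [8, 9];  Q = [1, 4, 6] / [2, 5] / [3, 7]
  Insert 1 (step 8): P = [1, 4, 5] / [2, 6] / [3, 9] / [8];  Q = [1, 4, 6] / [2, 5] / [3, 7] / [8]
  Insert 7 (step 9): P = [1, 4, 5, 7] / [2, 6] / [3, 9] / [8];  Q = [1, 4, 6, 9] / [2, 5] / [3, 7] / [8]
Final shape: (4, 2, 2, 1).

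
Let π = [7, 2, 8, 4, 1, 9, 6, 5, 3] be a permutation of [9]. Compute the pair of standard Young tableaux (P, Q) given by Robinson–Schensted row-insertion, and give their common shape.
P = [1, 3, 5] / [2, 4, 9] / [6, 8] / [7];  Q = [1, 3, 6] / [2, 4, 7] / [5, 8] / [9];  common shape = (3, 3, 2, 1)

Row-insert the values π_1, π_2, … into P one at a time, bumping the leftmost entry strictly greater than the inserted value down to the next row. The recording tableau Q records, in position (i, j), the step at which that cell was added to P.
  Insert 7 (step 1): P = [7];  Q = [1]
  Insert 2 (step 2): P = [2] / [7];  Q = [1] / [2]
  Insert 8 (step 3): P = [2, 8] / [7];  Q = [1, 3] / [2]
  Insert 4 (step 4): P = [2, 4] / [7, 8];  Q = [1, 3] / [2, 4]
  Insert 1 (step 5): P = [1, 4] / [2, 8] / [7];  Q = [1, 3] / [2, 4] / [5]
  Insert 9 (step 6): P = [1, 4, 9] / [2, 8] / [7];  Q = [1, 3, 6] / [2, 4] / [5]
  Insert 6 (step 7): P = [1, 4, 6] / [2, 8, 9] / [7];  Q = [1, 3, 6] / [2, 4, 7] / [5]
  Insert 5 (step 8): P = [1, 4, 5] / [2, 6, 9] / [7, 8];  Q = [1, 3, 6] / [2, 4, 7] / [5, 8]
  Insert 3 (step 9): P = [1, 3, 5] / [2, 4, 9] / [6, 8] / [7];  Q = [1, 3, 6] / [2, 4, 7] / [5, 8] / [9]
Final shape: (3, 3, 2, 1).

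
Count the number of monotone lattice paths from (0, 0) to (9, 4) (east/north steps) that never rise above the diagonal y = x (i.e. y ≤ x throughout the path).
Number of paths = 429

By the reflection principle (André's argument), the number of monotone paths to (9, 4) with n ≤ m that never go above y = x is C(13, 9) − C(13, 10) = 715 − 286 = 429.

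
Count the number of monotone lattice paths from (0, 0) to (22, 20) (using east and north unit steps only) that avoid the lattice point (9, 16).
Number of paths = 508929326920

Total paths from (0, 0) to (22, 20): C(42, 22) = 513791607420. Paths through (9, 16): (paths (0, 0) → (9, 16)) × (paths (9, 16) → (22, 20)) = C(25, 9) · C(17, 13) = 2042975 · 2380 = 4862280500. Avoidance count = 513791607420 − 4862280500 = 508929326920.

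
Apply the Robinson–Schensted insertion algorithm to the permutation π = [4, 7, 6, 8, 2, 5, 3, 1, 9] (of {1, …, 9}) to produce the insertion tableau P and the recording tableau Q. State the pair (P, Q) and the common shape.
P = [1, 3, 8, 9] / [2, 5] / [4] / [6] / [7];  Q = [1, 2, 4, 9] / [3, 6] / [5] / [7] / [8];  common shape = (4, 2, 1, 1, 1)

Row-insert the values π_1, π_2, … into P one at a time, bumping the leftmost entry strictly greater than the inserted value down to the next row. The recording tableau Q records, in position (i, j), the step at which that cell was added to P.
  Insert 4 (step 1): P = [4];  Q = [1]
  Insert 7 (step 2): P = [4, 7];  Q = [1, 2]
  Insert 6 (step 3): P = [4, 6] / [7];  Q = [1, 2] / [3]
  Insert 8 (step 4): P = [4, 6, 8] / [7];  Q = [1, 2, 4] / [3]
  Insert 2 (step 5): P = [2, 6, 8] / [4] / [7];  Q = [1, 2, 4] / [3] / [5]
  Insert 5 (step 6): P = [2, 5, 8] / [4, 6] / [7];  Q = [1, 2, 4] / [3, 6] / [5]
  Insert 3 (step 7): P = [2, 3, 8] / [4, 5] / [6] / [7];  Q = [1, 2, 4] / [3, 6] / [5] / [7]
  Insert 1 (step 8): P = [1, 3, 8] / [2, 5] / [4] / [6] / [7];  Q = [1, 2, 4] / [3, 6] / [5] / [7] / [8]
  Insert 9 (step 9): P = [1, 3, 8, 9] / [2, 5] / [4] / [6] / [7];  Q = [1, 2, 4, 9] / [3, 6] / [5] / [7] / [8]
Final shape: (4, 2, 1, 1, 1).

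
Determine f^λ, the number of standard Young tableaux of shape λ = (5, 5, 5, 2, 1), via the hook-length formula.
# SYT of shape (5, 5, 5, 2, 1) = 2333760

Hook-length formula: f^λ = n! / Π hook(c), product over all cells c of the Young diagram. For λ = (5, 5, 5, 2, 1), n = 18 boxes. Hook lengths by row (left-to-right, top-to-bottom): [9, 7, 5, 4, 3]; [8, 6, 4, 3, 2]; [7, 5, 3, 2, 1]; [3, 1]; [1]. Product of hooks = 2743372800. So f^λ = 18! / 2743372800 = 6402373705728000 / 2743372800 = 2333760.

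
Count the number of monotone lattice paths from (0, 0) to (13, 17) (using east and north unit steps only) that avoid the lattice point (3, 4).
Number of paths = 79717540

Total paths from (0, 0) to (13, 17): C(30, 13) = 119759850. Paths through (3, 4): (paths (0, 0) → (3, 4)) × (paths (3, 4) → (13, 17)) = C(7, 3) · C(23, 10) = 35 · 1144066 = 40042310. Avoidance count = 119759850 − 40042310 = 79717540.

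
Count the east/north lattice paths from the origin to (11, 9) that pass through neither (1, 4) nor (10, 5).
Number of paths = 138180

Inclusion–exclusion. Total paths: C(20, 11) = 167960. Through P₁: C(5, 1)·C(15, 10) = 15015. Through P₂: C(15, 10)·C(5, 1) = 15015. Since P₁ is strictly southwest of P₂, a monotone path through both must visit P₁ then P₂; paths through both = C(5, 1)·C(10, 9)·C(5, 1) = 250. Avoid both = 167960 − 15015 − 15015 + 250 = 138180.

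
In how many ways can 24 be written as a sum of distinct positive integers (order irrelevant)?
q(24) = 122

A partition into distinct parts is a strictly decreasing sequence summing to n. The recurrence d(n, m) = d(n, m−1) + d(n−m, m−1) (use part m at most once) with q(n) = d(n, n) gives q(24) = 122. (Euler's theorem: # distinct-part partitions = # odd-part partitions.)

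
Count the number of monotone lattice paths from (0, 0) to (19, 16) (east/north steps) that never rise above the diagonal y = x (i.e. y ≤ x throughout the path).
Number of paths = 811985790

By the reflection principle (André's argument), the number of monotone paths to (19, 16) with n ≤ m that never go above y = x is C(35, 19) − C(35, 20) = 4059928950 − 3247943160 = 811985790.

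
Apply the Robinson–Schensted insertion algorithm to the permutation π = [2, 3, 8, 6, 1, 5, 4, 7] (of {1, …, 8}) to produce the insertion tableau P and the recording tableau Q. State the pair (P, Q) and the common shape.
P = [1, 3, 4, 7] / [2, 5] / [6] / [8];  Q = [1, 2, 3, 8] / [4, 6] / [5] / [7];  common shape = (4, 2, 1, 1)

Row-insert the values π_1, π_2, … into P one at a time, bumping the leftmost entry strictly greater than the inserted value down to the next row. The recording tableau Q records, in position (i, j), the step at which that cell was added to P.
  Insert 2 (step 1): P = [2];  Q = [1]
  Insert 3 (step 2): P = [2, 3];  Q = [1, 2]
  Insert 8 (step 3): P = [2, 3, 8];  Q = [1, 2, 3]
  Insert 6 (step 4): P = [2, 3, 6] / [8];  Q = [1, 2, 3] / [4]
  Insert 1 (step 5): P = [1, 3, 6] / [2] / [8];  Q = [1, 2, 3] / [4] / [5]
  Insert 5 (step 6): P = [1, 3, 5] / [2, 6] / [8];  Q = [1, 2, 3] / [4, 6] / [5]
  Insert 4 (step 7): P = [1, 3, 4] / [2, 5] / [6] / [8];  Q = [1, 2, 3] / [4, 6] / [5] / [7]
  Insert 7 (step 8): P = [1, 3, 4, 7] / [2, 5] / [6] / [8];  Q = [1, 2, 3, 8] / [4, 6] / [5] / [7]
Final shape: (4, 2, 1, 1).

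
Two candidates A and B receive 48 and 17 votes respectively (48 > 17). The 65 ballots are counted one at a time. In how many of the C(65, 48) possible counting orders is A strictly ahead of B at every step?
Strict-lead orderings = 890843238203940

Total orderings of the 65 votes with 48 for A: C(65, 48) = 1867897112363100. By the Bertrand ballot formula (Cycle Lemma / reflection principle), the number of orderings in which A is strictly ahead of B throughout is (p − q)/(p + q) · C(p + q, p) = (48 − 17)/(48 + 17) · 1867897112363100 = 890843238203940.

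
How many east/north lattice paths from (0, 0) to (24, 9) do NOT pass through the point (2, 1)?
Number of paths = 21008325

Total paths from (0, 0) to (24, 9): C(33, 24) = 38567100. Paths through (2, 1): (paths (0, 0) → (2, 1)) × (paths (2, 1) → (24, 9)) = C(3, 2) · C(30, 22) = 3 · 5852925 = 17558775. Avoidance count = 38567100 − 17558775 = 21008325.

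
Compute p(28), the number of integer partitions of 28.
p(28) = 3718

Compute p(n) via the recurrence p(n, m) = p(n, m−1) + p(n−m, m), where p(n, m) counts partitions of n with all parts ≤ m and p(n) = p(n, n). The base cases are p(0, m) = 1 and p(n, 0) = 0 for n > 0. Filling the table yields p(28) = 3718. (Euler's pentagonal recurrence is an alternative.)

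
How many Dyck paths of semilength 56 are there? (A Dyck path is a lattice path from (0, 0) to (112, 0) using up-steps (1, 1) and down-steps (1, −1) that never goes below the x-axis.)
C_56 = 6852456927844873497549658464312

These Dyck paths are counted by the Catalan number C_n = (1/(n + 1)) · C(2n, n). For n = 56: C_56 = (1/57) · C(112, 56) = 390590044887157789360330532465784/57 = 6852456927844873497549658464312.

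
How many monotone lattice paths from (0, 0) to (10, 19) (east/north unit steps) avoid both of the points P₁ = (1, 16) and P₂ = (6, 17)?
Number of paths = 18513595

Inclusion–exclusion. Total paths: C(29, 10) = 20030010. Through P₁: C(17, 1)·C(12, 9) = 3740. Through P₂: C(23, 6)·C(6, 4) = 1514205. Since P₁ is strictly southwest of P₂, a monotone path through both must visit P₁ then P₂; paths through both = C(17, 1)·C(6, 5)·C(6, 4) = 1530. Avoid both = 20030010 − 3740 − 1514205 + 1530 = 18513595.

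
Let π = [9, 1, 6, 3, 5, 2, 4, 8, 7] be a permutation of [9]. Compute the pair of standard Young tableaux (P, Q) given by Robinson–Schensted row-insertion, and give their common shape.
P = [1, 2, 4, 7] / [3, 5, 8] / [6] / [9];  Q = [1, 3, 5, 8] / [2, 7, 9] / [4] / [6];  common shape = (4, 3, 1, 1)

Row-insert the values π_1, π_2, … into P one at a time, bumping the leftmost entry strictly greater than the inserted value down to the next row. The recording tableau Q records, in position (i, j), the step at which that cell was added to P.
  Insert 9 (step 1): P = [9];  Q = [1]
  Insert 1 (step 2): P = [1] / [9];  Q = [1] / [2]
  Insert 6 (step 3): P = [1, 6] / [9];  Q = [1, 3] / [2]
  Insert 3 (step 4): P = [1, 3] / [6] / [9];  Q = [1, 3] / [2] / [4]
  Insert 5 (step 5): P = [1, 3, 5] / [6] / [9];  Q = [1, 3, 5] / [2] / [4]
  Insert 2 (step 6): P = [1, 2, 5] / [3] / [6] / [9];  Q = [1, 3, 5] / [2] / [4] / [6]
  Insert 4 (step 7): P = [1, 2, 4] / [3, 5] / [6] / [9];  Q = [1, 3, 5] / [2, 7] / [4] / [6]
  Insert 8 (step 8): P = [1, 2, 4, 8] / [3, 5] / [6] / [9];  Q = [1, 3, 5, 8] / [2, 7] / [4] / [6]
  Insert 7 (step 9): P = [1, 2, 4, 7] / [3, 5, 8] / [6] / [9];  Q = [1, 3, 5, 8] / [2, 7, 9] / [4] / [6]
Final shape: (4, 3, 1, 1).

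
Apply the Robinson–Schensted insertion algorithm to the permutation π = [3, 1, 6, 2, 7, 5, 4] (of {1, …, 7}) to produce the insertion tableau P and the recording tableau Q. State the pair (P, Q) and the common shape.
P = [1, 2, 4] / [3, 5, 7] / [6];  Q = [1, 3, 5] / [2, 4, 6] / [7];  common shape = (3, 3, 1)

Row-insert the values π_1, π_2, … into P one at a time, bumping the leftmost entry strictly greater than the inserted value down to the next row. The recording tableau Q records, in position (i, j), the step at which that cell was added to P.
  Insert 3 (step 1): P = [3];  Q = [1]
  Insert 1 (step 2): P = [1] / [3];  Q = [1] / [2]
  Insert 6 (step 3): P = [1, 6] / [3];  Q = [1, 3] / [2]
  Insert 2 (step 4): P = [1, 2] / [3, 6];  Q = [1, 3] / [2, 4]
  Insert 7 (step 5): P = [1, 2, 7] / [3, 6];  Q = [1, 3, 5] / [2, 4]
  Insert 5 (step 6): P = [1, 2, 5] / [3, 6, 7];  Q = [1, 3, 5] / [2, 4, 6]
  Insert 4 (step 7): P = [1, 2, 4] / [3, 5, 7] / [6];  Q = [1, 3, 5] / [2, 4, 6] / [7]
Final shape: (3, 3, 1).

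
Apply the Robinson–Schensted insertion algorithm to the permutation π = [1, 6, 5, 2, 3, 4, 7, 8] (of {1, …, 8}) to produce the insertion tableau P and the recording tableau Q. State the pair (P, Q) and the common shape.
P = [1, 2, 3, 4, 7, 8] / [5] / [6];  Q = [1, 2, 5, 6, 7, 8] / [3] / [4];  common shape = (6, 1, 1)

Row-insert the values π_1, π_2, … into P one at a time, bumping the leftmost entry strictly greater than the inserted value down to the next row. The recording tableau Q records, in position (i, j), the step at which that cell was added to P.
  Insert 1 (step 1): P = [1];  Q = [1]
  Insert 6 (step 2): P = [1, 6];  Q = [1, 2]
  Insert 5 (step 3): P = [1, 5] / [6];  Q = [1, 2] / [3]
  Insert 2 (step 4): P = [1, 2] / [5] / [6];  Q = [1, 2] / [3] / [4]
  Insert 3 (step 5): P = [1, 2, 3] / [5] / [6];  Q = [1, 2, 5] / [3] / [4]
  Insert 4 (step 6): P = [1, 2, 3, 4] / [5] / [6];  Q = [1, 2, 5, 6] / [3] / [4]
  Insert 7 (step 7): P = [1, 2, 3, 4, 7] / [5] / [6];  Q = [1, 2, 5, 6, 7] / [3] / [4]
  Insert 8 (step 8): P = [1, 2, 3, 4, 7, 8] / [5] / [6];  Q = [1, 2, 5, 6, 7, 8] / [3] / [4]
Final shape: (6, 1, 1).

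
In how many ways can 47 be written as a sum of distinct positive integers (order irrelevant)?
q(47) = 2590

A partition into distinct parts is a strictly decreasing sequence summing to n. The recurrence d(n, m) = d(n, m−1) + d(n−m, m−1) (use part m at most once) with q(n) = d(n, n) gives q(47) = 2590. (Euler's theorem: # distinct-part partitions = # odd-part partitions.)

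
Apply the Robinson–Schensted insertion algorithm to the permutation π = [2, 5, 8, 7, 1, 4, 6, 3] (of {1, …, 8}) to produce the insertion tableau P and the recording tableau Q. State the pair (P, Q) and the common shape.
P = [1, 3, 6] / [2, 4, 7] / [5] / [8];  Q = [1, 2, 3] / [4, 6, 7] / [5] / [8];  common shape = (3, 3, 1, 1)

Row-insert the values π_1, π_2, … into P one at a time, bumping the leftmost entry strictly greater than the inserted value down to the next row. The recording tableau Q records, in position (i, j), the step at which that cell was added to P.
  Insert 2 (step 1): P = [2];  Q = [1]
  Insert 5 (step 2): P = [2, 5];  Q = [1, 2]
  Insert 8 (step 3): P = [2, 5, 8];  Q = [1, 2, 3]
  Insert 7 (step 4): P = [2, 5, 7] / [8];  Q = [1, 2, 3] / [4]
  Insert 1 (step 5): P = [1, 5, 7] / [2] / [8];  Q = [1, 2, 3] / [4] / [5]
  Insert 4 (step 6): P = [1, 4, 7] / [2, 5] / [8];  Q = [1, 2, 3] / [4, 6] / [5]
  Insert 6 (step 7): P = [1, 4, 6] / [2, 5, 7] / [8];  Q = [1, 2, 3] / [4, 6, 7] / [5]
  Insert 3 (step 8): P = [1, 3, 6] / [2, 4, 7] / [5] / [8];  Q = [1, 2, 3] / [4, 6, 7] / [5] / [8]
Final shape: (3, 3, 1, 1).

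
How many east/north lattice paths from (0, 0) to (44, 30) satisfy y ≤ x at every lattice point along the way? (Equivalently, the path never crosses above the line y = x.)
Number of paths = 156375886125188595376

By the reflection principle (André's argument), the number of monotone paths to (44, 30) with n ≤ m that never go above y = x is C(74, 44) − C(74, 45) = 469127658375565786128 − 312751772250377190752 = 156375886125188595376.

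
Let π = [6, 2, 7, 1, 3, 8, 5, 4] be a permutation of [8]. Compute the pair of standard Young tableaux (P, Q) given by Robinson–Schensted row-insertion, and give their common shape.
P = [1, 3, 4] / [2, 5, 8] / [6, 7];  Q = [1, 3, 6] / [2, 5, 7] / [4, 8];  common shape = (3, 3, 2)

Row-insert the values π_1, π_2, … into P one at a time, bumping the leftmost entry strictly greater than the inserted value down to the next row. The recording tableau Q records, in position (i, j), the step at which that cell was added to P.
  Insert 6 (step 1): P = [6];  Q = [1]
  Insert 2 (step 2): P = [2] / [6];  Q = [1] / [2]
  Insert 7 (step 3): P = [2, 7] / [6];  Q = [1, 3] / [2]
  Insert 1 (step 4): P = [1, 7] / [2] / [6];  Q = [1, 3] / [2] / [4]
  Insert 3 (step 5): P = [1, 3] / [2, 7] / [6];  Q = [1, 3] / [2, 5] / [4]
  Insert 8 (step 6): P = [1, 3, 8] / [2, 7] / [6];  Q = [1, 3, 6] / [2, 5] / [4]
  Insert 5 (step 7): P = [1, 3, 5] / [2, 7, 8] / [6];  Q = [1, 3, 6] / [2, 5, 7] / [4]
  Insert 4 (step 8): P = [1, 3, 4] / [2, 5, 8] / [6, 7];  Q = [1, 3, 6] / [2, 5, 7] / [4, 8]
Final shape: (3, 3, 2).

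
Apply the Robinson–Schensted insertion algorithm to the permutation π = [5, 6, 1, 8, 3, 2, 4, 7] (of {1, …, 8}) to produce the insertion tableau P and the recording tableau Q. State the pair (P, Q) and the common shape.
P = [1, 2, 4, 7] / [3, 6, 8] / [5];  Q = [1, 2, 4, 8] / [3, 5, 7] / [6];  common shape = (4, 3, 1)

Row-insert the values π_1, π_2, … into P one at a time, bumping the leftmost entry strictly greater than the inserted value down to the next row. The recording tableau Q records, in position (i, j), the step at which that cell was added to P.
  Insert 5 (step 1): P = [5];  Q = [1]
  Insert 6 (step 2): P = [5, 6];  Q = [1, 2]
  Insert 1 (step 3): P = [1, 6] / [5];  Q = [1, 2] / [3]
  Insert 8 (step 4): P = [1, 6, 8] / [5];  Q = [1, 2, 4] / [3]
  Insert 3 (step 5): P = [1, 3, 8] / [5, 6];  Q = [1, 2, 4] / [3, 5]
  Insert 2 (step 6): P = [1, 2, 8] / [3, 6] / [5];  Q = [1, 2, 4] / [3, 5] / [6]
  Insert 4 (step 7): P = [1, 2, 4] / [3, 6, 8] / [5];  Q = [1, 2, 4] / [3, 5, 7] / [6]
  Insert 7 (step 8): P = [1, 2, 4, 7] / [3, 6, 8] / [5];  Q = [1, 2, 4, 8] / [3, 5, 7] / [6]
Final shape: (4, 3, 1).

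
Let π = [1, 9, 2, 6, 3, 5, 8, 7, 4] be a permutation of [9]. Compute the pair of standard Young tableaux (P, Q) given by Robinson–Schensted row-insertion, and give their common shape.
P = [1, 2, 3, 4, 7] / [5, 8] / [6] / [9];  Q = [1, 2, 4, 6, 7] / [3, 8] / [5] / [9];  common shape = (5, 2, 1, 1)

Row-insert the values π_1, π_2, … into P one at a time, bumping the leftmost entry strictly greater than the inserted value down to the next row. The recording tableau Q records, in position (i, j), the step at which that cell was added to P.
  Insert 1 (step 1): P = [1];  Q = [1]
  Insert 9 (step 2): P = [1, 9];  Q = [1, 2]
  Insert 2 (step 3): P = [1, 2] / [9];  Q = [1, 2] / [3]
  Insert 6 (step 4): P = [1, 2, 6] / [9];  Q = [1, 2, 4] / [3]
  Insert 3 (step 5): P = [1, 2, 3] / [6] / [9];  Q = [1, 2, 4] / [3] / [5]
  Insert 5 (step 6): P = [1, 2, 3, 5] / [6] / [9];  Q = [1, 2, 4, 6] / [3] / [5]
  Insert 8 (step 7): P = [1, 2, 3, 5, 8] / [6] / [9];  Q = [1, 2, 4, 6, 7] / [3] / [5]
  Insert 7 (step 8): P = [1, 2, 3, 5, 7] / [6, 8] / [9];  Q = [1, 2, 4, 6, 7] / [3, 8] / [5]
  Insert 4 (step 9): P = [1, 2, 3, 4, 7] / [5, 8] / [6] / [9];  Q = [1, 2, 4, 6, 7] / [3, 8] / [5] / [9]
Final shape: (5, 2, 1, 1).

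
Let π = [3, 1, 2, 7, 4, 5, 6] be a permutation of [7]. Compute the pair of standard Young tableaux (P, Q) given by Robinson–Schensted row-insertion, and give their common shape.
P = [1, 2, 4, 5, 6] / [3, 7];  Q = [1, 3, 4, 6, 7] / [2, 5];  common shape = (5, 2)

Row-insert the values π_1, π_2, … into P one at a time, bumping the leftmost entry strictly greater than the inserted value down to the next row. The recording tableau Q records, in position (i, j), the step at which that cell was added to P.
  Insert 3 (step 1): P = [3];  Q = [1]
  Insert 1 (step 2): P = [1] / [3];  Q = [1] / [2]
  Insert 2 (step 3): P = [1, 2] / [3];  Q = [1, 3] / [2]
  Insert 7 (step 4): P = [1, 2, 7] / [3];  Q = [1, 3, 4] / [2]
  Insert 4 (step 5): P = [1, 2, 4] / [3, 7];  Q = [1, 3, 4] / [2, 5]
  Insert 5 (step 6): P = [1, 2, 4, 5] / [3, 7];  Q = [1, 3, 4, 6] / [2, 5]
  Insert 6 (step 7): P = [1, 2, 4, 5, 6] / [3, 7];  Q = [1, 3, 4, 6, 7] / [2, 5]
Final shape: (5, 2).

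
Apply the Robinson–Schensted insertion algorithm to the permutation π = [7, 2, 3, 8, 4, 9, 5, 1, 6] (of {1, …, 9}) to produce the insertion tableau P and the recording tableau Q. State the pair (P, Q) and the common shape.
P = [1, 3, 4, 5, 6] / [2, 8, 9] / [7];  Q = [1, 3, 4, 6, 9] / [2, 5, 7] / [8];  common shape = (5, 3, 1)

Row-insert the values π_1, π_2, … into P one at a time, bumping the leftmost entry strictly greater than the inserted value down to the next row. The recording tableau Q records, in position (i, j), the step at which that cell was added to P.
  Insert 7 (step 1): P = [7];  Q = [1]
  Insert 2 (step 2): P = [2] / [7];  Q = [1] / [2]
  Insert 3 (step 3): P = [2, 3] / [7];  Q = [1, 3] / [2]
  Insert 8 (step 4): P = [2, 3, 8] / [7];  Q = [1, 3, 4] / [2]
  Insert 4 (step 5): P = [2, 3, 4] / [7, 8];  Q = [1, 3, 4] / [2, 5]
  Insert 9 (step 6): P = [2, 3, 4, 9] / [7, 8];  Q = [1, 3, 4, 6] / [2, 5]
  Insert 5 (step 7): P = [2, 3, 4, 5] / [7, 8, 9];  Q = [1, 3, 4, 6] / [2, 5, 7]
  Insert 1 (step 8): P = [1, 3, 4, 5] / [2, 8, 9] / [7];  Q = [1, 3, 4, 6] / [2, 5, 7] / [8]
  Insert 6 (step 9): P = [1, 3, 4, 5, 6] / [2, 8, 9] / [7];  Q = [1, 3, 4, 6, 9] / [2, 5, 7] / [8]
Final shape: (5, 3, 1).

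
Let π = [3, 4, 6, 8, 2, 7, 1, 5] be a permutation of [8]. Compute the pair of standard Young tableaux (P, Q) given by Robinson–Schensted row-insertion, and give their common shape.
P = [1, 4, 5, 7] / [2, 6] / [3, 8];  Q = [1, 2, 3, 4] / [5, 6] / [7, 8];  common shape = (4, 2, 2)

Row-insert the values π_1, π_2, … into P one at a time, bumping the leftmost entry strictly greater than the inserted value down to the next row. The recording tableau Q records, in position (i, j), the step at which that cell was added to P.
  Insert 3 (step 1): P = [3];  Q = [1]
  Insert 4 (step 2): P = [3, 4];  Q = [1, 2]
  Insert 6 (step 3): P = [3, 4, 6];  Q = [1, 2, 3]
  Insert 8 (step 4): P = [3, 4, 6, 8];  Q = [1, 2, 3, 4]
  Insert 2 (step 5): P = [2, 4, 6, 8] / [3];  Q = [1, 2, 3, 4] / [5]
  Insert 7 (step 6): P = [2, 4, 6, 7] / [3, 8];  Q = [1, 2, 3, 4] / [5, 6]
  Insert 1 (step 7): P = [1, 4, 6, 7] / [2, 8] / [3];  Q = [1, 2, 3, 4] / [5, 6] / [7]
  Insert 5 (step 8): P = [1, 4, 5, 7] / [2, 6] / [3, 8];  Q = [1, 2, 3, 4] / [5, 6] / [7, 8]
Final shape: (4, 2, 2).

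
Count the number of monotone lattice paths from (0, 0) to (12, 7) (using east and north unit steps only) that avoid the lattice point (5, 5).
Number of paths = 41316

Total paths from (0, 0) to (12, 7): C(19, 12) = 50388. Paths through (5, 5): (paths (0, 0) → (5, 5)) × (paths (5, 5) → (12, 7)) = C(10, 5) · C(9, 7) = 252 · 36 = 9072. Avoidance count = 50388 − 9072 = 41316.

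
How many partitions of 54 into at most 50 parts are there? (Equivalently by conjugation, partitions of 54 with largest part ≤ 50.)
p(54, parts ≤ 50) = 386148

Use the recurrence p(n, m) = p(n, m−1) + p(n−m, m): either the largest part is < m (count p(n, m−1)) or the largest part is exactly m (remove one copy of m, count p(n−m, m)). With p(0, ·) = 1 this gives p(54, parts ≤ 50) = 386148. (By conjugating Young diagrams, this also counts partitions of 54 into at most 50 parts.)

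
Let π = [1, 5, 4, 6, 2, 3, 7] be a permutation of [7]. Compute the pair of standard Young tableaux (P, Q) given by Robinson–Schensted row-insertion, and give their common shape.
P = [1, 2, 3, 7] / [4, 6] / [5];  Q = [1, 2, 4, 7] / [3, 6] / [5];  common shape = (4, 2, 1)

Row-insert the values π_1, π_2, … into P one at a time, bumping the leftmost entry strictly greater than the inserted value down to the next row. The recording tableau Q records, in position (i, j), the step at which that cell was added to P.
  Insert 1 (step 1): P = [1];  Q = [1]
  Insert 5 (step 2): P = [1, 5];  Q = [1, 2]
  Insert 4 (step 3): P = [1, 4] / [5];  Q = [1, 2] / [3]
  Insert 6 (step 4): P = [1, 4, 6] / [5];  Q = [1, 2, 4] / [3]
  Insert 2 (step 5): P = [1, 2, 6] / [4] / [5];  Q = [1, 2, 4] / [3] / [5]
  Insert 3 (step 6): P = [1, 2, 3] / [4, 6] / [5];  Q = [1, 2, 4] / [3, 6] / [5]
  Insert 7 (step 7): P = [1, 2, 3, 7] / [4, 6] / [5];  Q = [1, 2, 4, 7] / [3, 6] / [5]
Final shape: (4, 2, 1).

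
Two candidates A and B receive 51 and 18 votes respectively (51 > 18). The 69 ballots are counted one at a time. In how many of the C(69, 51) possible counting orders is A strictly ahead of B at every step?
Strict-lead orderings = 8241111232613688

Total orderings of the 69 votes with 51 for A: C(69, 51) = 17231414395464984. By the Bertrand ballot formula (Cycle Lemma / reflection principle), the number of orderings in which A is strictly ahead of B throughout is (p − q)/(p + q) · C(p + q, p) = (51 − 18)/(51 + 18) · 17231414395464984 = 8241111232613688.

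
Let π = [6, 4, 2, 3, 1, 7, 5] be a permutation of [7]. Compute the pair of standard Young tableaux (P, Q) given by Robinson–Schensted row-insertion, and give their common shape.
P = [1, 3, 5] / [2, 7] / [4] / [6];  Q = [1, 4, 6] / [2, 7] / [3] / [5];  common shape = (3, 2, 1, 1)

Row-insert the values π_1, π_2, … into P one at a time, bumping the leftmost entry strictly greater than the inserted value down to the next row. The recording tableau Q records, in position (i, j), the step at which that cell was added to P.
  Insert 6 (step 1): P = [6];  Q = [1]
  Insert 4 (step 2): P = [4] / [6];  Q = [1] / [2]
  Insert 2 (step 3): P = [2] / [4] / [6];  Q = [1] / [2] / [3]
  Insert 3 (step 4): P = [2, 3] / [4] / [6];  Q = [1, 4] / [2] / [3]
  Insert 1 (step 5): P = [1, 3] / [2] / [4] / [6];  Q = [1, 4] / [2] / [3] / [5]
  Insert 7 (step 6): P = [1, 3, 7] / [2] / [4] / [6];  Q = [1, 4, 6] / [2] / [3] / [5]
  Insert 5 (step 7): P = [1, 3, 5] / [2, 7] / [4] / [6];  Q = [1, 4, 6] / [2, 7] / [3] / [5]
Final shape: (3, 2, 1, 1).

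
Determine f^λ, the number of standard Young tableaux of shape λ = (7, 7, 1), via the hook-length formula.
# SYT of shape (7, 7, 1) = 5005

Hook-length formula: f^λ = n! / Π hook(c), product over all cells c of the Young diagram. For λ = (7, 7, 1), n = 15 boxes. Hook lengths by row (left-to-right, top-to-bottom): [9, 7, 6, 5, 4, 3, 2]; [8, 6, 5, 4, 3, 2, 1]; [1]. Product of hooks = 261273600. So f^λ = 15! / 261273600 = 1307674368000 / 261273600 = 5005.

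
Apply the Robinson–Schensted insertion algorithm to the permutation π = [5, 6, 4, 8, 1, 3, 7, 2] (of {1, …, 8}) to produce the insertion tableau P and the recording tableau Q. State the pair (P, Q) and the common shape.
P = [1, 2, 7] / [3, 6, 8] / [4] / [5];  Q = [1, 2, 4] / [3, 6, 7] / [5] / [8];  common shape = (3, 3, 1, 1)

Row-insert the values π_1, π_2, … into P one at a time, bumping the leftmost entry strictly greater than the inserted value down to the next row. The recording tableau Q records, in position (i, j), the step at which that cell was added to P.
  Insert 5 (step 1): P = [5];  Q = [1]
  Insert 6 (step 2): P = [5, 6];  Q = [1, 2]
  Insert 4 (step 3): P = [4, 6] / [5];  Q = [1, 2] / [3]
  Insert 8 (step 4): P = [4, 6, 8] / [5];  Q = [1, 2, 4] / [3]
  Insert 1 (step 5): P = [1, 6, 8] / [4] / [5];  Q = [1, 2, 4] / [3] / [5]
  Insert 3 (step 6): P = [1, 3, 8] / [4, 6] / [5];  Q = [1, 2, 4] / [3, 6] / [5]
  Insert 7 (step 7): P = [1, 3, 7] / [4, 6, 8] / [5];  Q = [1, 2, 4] / [3, 6, 7] / [5]
  Insert 2 (step 8): P = [1, 2, 7] / [3, 6, 8] / [4] / [5];  Q = [1, 2, 4] / [3, 6, 7] / [5] / [8]
Final shape: (3, 3, 1, 1).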